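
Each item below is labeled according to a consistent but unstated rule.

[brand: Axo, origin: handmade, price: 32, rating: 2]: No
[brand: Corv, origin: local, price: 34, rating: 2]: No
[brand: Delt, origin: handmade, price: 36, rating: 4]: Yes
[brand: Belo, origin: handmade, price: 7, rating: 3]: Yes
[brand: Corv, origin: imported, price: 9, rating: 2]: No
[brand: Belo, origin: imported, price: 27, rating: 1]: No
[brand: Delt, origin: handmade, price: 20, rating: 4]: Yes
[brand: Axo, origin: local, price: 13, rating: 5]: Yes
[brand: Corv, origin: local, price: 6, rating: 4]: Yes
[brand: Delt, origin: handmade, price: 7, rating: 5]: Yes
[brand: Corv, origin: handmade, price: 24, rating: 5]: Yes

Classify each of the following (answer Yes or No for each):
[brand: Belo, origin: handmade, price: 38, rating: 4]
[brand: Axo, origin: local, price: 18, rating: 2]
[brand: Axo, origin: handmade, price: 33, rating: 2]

Yes, No, No

The distinguishing property — rating ≥ 3 — holds for all the 'Yes' cases and none of the 'No' cases.
[brand: Belo, origin: handmade, price: 38, rating: 4]: rating = 4, checks out → Yes. [brand: Axo, origin: local, price: 18, rating: 2]: rating = 2, fails the rule → No. [brand: Axo, origin: handmade, price: 33, rating: 2]: rating = 2, fails the rule → No.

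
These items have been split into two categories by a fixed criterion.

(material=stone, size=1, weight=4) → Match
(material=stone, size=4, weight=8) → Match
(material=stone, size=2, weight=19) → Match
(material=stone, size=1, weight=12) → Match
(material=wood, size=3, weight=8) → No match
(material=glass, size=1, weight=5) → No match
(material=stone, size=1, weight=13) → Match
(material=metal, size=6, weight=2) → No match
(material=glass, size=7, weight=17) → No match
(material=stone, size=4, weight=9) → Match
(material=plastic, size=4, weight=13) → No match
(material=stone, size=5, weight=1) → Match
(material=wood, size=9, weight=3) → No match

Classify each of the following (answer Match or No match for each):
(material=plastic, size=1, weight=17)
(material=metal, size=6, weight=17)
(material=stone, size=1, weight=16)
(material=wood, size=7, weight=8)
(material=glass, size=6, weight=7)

No match, No match, Match, No match, No match

Every 'Match' example satisfies: material is stone. None of the 'No match' examples do.
(material=plastic, size=1, weight=17): material is plastic, doesn't match → No match.
(material=metal, size=6, weight=17): material is metal, doesn't match → No match.
(material=stone, size=1, weight=16): material is stone, matches → Match.
(material=wood, size=7, weight=8): material is wood, doesn't match → No match.
(material=glass, size=6, weight=7): material is glass, doesn't match → No match.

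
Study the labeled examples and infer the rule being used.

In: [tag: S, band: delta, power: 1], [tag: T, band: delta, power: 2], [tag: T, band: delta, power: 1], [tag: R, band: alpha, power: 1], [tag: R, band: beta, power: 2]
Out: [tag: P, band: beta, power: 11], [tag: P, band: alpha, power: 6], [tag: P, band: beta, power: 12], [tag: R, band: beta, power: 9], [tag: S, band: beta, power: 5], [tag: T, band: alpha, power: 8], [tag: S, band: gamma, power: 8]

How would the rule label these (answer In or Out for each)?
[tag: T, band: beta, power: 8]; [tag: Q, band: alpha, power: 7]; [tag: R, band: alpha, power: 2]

The distinguishing property — power ≤ 2 — holds for all the 'In' cases and none of the 'Out' cases.
[tag: T, band: beta, power: 8]: Out (power = 8).
[tag: Q, band: alpha, power: 7]: Out (power = 7).
[tag: R, band: alpha, power: 2]: In (power = 2).

Out, Out, In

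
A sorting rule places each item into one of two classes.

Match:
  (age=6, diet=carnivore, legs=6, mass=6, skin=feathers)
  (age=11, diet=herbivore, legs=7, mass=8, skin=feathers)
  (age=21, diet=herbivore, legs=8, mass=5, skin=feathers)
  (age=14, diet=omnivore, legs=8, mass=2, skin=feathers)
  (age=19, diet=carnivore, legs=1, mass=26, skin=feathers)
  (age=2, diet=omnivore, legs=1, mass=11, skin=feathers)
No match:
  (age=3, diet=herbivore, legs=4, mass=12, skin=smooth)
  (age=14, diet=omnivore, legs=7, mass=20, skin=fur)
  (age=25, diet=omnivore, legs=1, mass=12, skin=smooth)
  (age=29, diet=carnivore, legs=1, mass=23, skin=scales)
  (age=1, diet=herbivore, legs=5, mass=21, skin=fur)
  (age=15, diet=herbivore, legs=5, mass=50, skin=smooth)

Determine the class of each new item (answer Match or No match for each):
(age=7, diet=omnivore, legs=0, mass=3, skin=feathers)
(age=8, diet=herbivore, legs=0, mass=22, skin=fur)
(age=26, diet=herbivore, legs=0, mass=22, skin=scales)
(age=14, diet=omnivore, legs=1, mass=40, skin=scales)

The common property of the 'Match' items is: skin is feathers. No 'No match' item has it.

Match, No match, No match, No match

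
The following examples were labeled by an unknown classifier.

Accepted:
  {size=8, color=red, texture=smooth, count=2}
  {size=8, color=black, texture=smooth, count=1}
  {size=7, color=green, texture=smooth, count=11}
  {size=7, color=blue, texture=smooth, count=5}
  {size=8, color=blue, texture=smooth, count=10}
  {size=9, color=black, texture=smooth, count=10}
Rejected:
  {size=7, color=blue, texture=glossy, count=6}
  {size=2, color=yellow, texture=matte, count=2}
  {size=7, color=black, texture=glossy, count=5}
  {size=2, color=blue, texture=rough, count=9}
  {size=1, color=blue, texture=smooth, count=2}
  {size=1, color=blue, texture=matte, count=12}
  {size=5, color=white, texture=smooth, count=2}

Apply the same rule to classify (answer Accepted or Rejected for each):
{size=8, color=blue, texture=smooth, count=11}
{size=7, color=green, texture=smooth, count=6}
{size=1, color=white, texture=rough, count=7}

The distinguishing property — texture is smooth AND size ≥ 7 — holds for all the 'Accepted' cases and none of the 'Rejected' cases.
{size=8, color=blue, texture=smooth, count=11} — texture is smooth, size = 8, hence Accepted. {size=7, color=green, texture=smooth, count=6} — texture is smooth, size = 7, hence Accepted. {size=1, color=white, texture=rough, count=7} — texture is rough, size = 1, hence Rejected.

Accepted, Accepted, Rejected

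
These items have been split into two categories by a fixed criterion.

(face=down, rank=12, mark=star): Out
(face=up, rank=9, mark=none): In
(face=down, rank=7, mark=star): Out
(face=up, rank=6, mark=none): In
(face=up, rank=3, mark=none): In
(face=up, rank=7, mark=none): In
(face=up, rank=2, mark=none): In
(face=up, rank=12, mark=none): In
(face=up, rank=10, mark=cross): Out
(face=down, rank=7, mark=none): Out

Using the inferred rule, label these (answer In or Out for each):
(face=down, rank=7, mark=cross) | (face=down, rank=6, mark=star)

Out, Out

The classifier is using: mark is none AND face is up.
(face=down, rank=7, mark=cross) — mark is cross, face is down, hence Out.
(face=down, rank=6, mark=star) — mark is star, face is down, hence Out.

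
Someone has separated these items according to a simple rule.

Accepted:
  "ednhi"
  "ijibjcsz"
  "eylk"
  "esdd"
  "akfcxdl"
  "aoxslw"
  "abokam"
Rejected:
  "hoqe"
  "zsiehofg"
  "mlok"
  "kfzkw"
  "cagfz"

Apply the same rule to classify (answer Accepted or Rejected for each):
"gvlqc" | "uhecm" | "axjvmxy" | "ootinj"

The distinguishing property — starts with a vowel — holds for all the 'Accepted' cases and none of the 'Rejected' cases.
"gvlqc": starts with 'g' — doesn't qualify, so Rejected. "uhecm": starts with 'u' — checks out, so Accepted. "axjvmxy": starts with 'a' — checks out, so Accepted. "ootinj": starts with 'o' — checks out, so Accepted.

Rejected, Accepted, Accepted, Accepted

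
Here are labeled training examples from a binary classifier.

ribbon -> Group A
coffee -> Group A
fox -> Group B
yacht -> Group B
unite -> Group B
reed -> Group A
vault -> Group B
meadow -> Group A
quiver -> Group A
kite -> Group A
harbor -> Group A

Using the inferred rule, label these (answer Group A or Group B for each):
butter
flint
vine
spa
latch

Looking at the examples, the only property every 'Group A' case has and every 'Group B' case lacks is: even length.
Group A: butter, since length 6. Group B: flint, since length 5. Group A: vine, since length 4. Group B: spa, since length 3. Group B: latch, since length 5.

Group A, Group B, Group A, Group B, Group B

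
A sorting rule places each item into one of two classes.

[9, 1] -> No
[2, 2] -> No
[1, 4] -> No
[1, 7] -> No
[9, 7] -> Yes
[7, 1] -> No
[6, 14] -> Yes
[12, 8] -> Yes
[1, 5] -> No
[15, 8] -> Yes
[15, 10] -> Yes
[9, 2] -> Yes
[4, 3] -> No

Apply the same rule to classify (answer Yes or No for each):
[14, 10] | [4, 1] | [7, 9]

A rule that fits every label: sum ≥ 11 — true of each 'Yes' example, false of each 'No' one.

Yes, No, Yes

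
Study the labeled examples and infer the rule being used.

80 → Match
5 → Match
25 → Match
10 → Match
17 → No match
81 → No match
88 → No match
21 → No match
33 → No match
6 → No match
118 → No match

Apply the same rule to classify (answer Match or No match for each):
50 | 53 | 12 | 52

All 'Match' examples share one property — multiple of 5 — and every 'No match' example lacks it.
50 → 50 = 5·10 → Match. 53 → 53 = 5·10 + 3 → No match. 12 → 12 = 5·2 + 2 → No match. 52 → 52 = 5·10 + 2 → No match.

Match, No match, No match, No match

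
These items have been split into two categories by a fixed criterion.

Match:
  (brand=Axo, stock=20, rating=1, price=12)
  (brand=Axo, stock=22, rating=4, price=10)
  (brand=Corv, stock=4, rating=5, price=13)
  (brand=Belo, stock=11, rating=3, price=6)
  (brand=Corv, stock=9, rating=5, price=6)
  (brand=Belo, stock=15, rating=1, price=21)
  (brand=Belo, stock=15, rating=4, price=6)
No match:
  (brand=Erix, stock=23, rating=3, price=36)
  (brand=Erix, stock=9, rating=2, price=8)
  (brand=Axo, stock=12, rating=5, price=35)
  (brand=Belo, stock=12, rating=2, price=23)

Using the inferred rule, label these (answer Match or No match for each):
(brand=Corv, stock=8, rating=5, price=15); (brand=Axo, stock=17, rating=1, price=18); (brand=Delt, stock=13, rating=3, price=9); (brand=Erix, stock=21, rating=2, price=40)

Match, Match, Match, No match

'Match' ⟺ price ≠ 8 AND price ≤ 21.
(brand=Corv, stock=8, rating=5, price=15) → price = 15 → Match. (brand=Axo, stock=17, rating=1, price=18) → price = 18 → Match. (brand=Delt, stock=13, rating=3, price=9) → price = 9 → Match. (brand=Erix, stock=21, rating=2, price=40) → price = 40 → No match.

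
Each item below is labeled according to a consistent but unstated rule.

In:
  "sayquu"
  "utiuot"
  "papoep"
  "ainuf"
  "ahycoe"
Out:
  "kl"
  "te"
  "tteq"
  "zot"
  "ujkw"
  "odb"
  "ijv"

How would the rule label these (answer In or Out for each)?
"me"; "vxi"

Out, Out

One predicate separates the groups cleanly: length ≥ 5.
"me" — length 2, hence Out.
"vxi" — length 3, hence Out.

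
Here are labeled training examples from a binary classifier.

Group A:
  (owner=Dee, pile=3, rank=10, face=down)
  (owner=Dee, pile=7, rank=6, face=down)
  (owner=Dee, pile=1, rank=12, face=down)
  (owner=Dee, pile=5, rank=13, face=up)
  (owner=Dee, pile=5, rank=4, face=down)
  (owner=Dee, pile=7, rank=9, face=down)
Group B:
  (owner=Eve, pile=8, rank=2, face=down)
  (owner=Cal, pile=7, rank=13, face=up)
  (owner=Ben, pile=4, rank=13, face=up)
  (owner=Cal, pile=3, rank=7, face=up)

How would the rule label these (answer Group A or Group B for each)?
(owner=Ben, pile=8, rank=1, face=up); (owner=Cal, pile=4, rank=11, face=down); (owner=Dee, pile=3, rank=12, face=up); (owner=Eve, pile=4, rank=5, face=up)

Group B, Group B, Group A, Group B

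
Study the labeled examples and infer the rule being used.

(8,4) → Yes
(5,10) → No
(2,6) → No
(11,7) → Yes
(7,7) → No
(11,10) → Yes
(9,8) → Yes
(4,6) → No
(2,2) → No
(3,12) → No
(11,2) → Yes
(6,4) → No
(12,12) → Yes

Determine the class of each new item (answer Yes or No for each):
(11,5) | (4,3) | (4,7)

Yes, No, No

The simplest hypothesis consistent with all the labels is: first ≥ 8.
(11,5): first 11 — satisfies this, so Yes.
(4,3): first 4 — does not fit, so No.
(4,7): first 4 — does not fit, so No.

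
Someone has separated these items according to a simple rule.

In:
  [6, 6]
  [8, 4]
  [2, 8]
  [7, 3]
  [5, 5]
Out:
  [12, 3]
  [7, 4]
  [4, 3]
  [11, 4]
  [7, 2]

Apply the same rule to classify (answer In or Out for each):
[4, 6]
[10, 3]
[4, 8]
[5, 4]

In, Out, In, Out

Looking at the examples, the only property every 'In' case has and every 'Out' case lacks is: sum is even.
[4, 6] → 4+6 = 10 → In. [10, 3] → 10+3 = 13 → Out. [4, 8] → 4+8 = 12 → In. [5, 4] → 5+4 = 9 → Out.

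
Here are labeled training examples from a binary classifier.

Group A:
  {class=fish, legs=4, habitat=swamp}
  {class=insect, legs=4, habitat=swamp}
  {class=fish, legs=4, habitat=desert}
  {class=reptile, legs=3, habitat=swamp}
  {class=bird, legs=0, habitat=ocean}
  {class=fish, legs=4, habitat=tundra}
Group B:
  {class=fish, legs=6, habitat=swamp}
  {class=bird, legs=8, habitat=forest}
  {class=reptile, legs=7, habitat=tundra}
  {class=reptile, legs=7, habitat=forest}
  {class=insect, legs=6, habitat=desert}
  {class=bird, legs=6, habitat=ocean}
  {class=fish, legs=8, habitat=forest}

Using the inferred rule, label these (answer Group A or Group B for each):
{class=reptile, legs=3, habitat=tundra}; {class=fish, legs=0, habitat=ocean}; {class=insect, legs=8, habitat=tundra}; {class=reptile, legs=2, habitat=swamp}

Group A, Group A, Group B, Group A

The rule appears to be: legs ≤ 4.
Group A: {class=reptile, legs=3, habitat=tundra}, since legs = 3. Group A: {class=fish, legs=0, habitat=ocean}, since legs = 0. Group B: {class=insect, legs=8, habitat=tundra}, since legs = 8. Group A: {class=reptile, legs=2, habitat=swamp}, since legs = 2.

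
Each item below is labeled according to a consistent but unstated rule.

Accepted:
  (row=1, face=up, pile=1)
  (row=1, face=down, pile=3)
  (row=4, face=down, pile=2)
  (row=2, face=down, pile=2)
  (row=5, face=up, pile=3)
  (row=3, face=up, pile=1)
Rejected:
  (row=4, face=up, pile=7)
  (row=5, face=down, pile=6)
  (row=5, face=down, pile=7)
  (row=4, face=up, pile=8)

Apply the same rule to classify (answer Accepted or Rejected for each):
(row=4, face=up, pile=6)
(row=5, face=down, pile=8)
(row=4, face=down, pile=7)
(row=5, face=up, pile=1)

The pattern is that an item is 'Accepted' exactly when: pile ≤ 3.
(row=4, face=up, pile=6) → pile = 6 → Rejected.
(row=5, face=down, pile=8) → pile = 8 → Rejected.
(row=4, face=down, pile=7) → pile = 7 → Rejected.
(row=5, face=up, pile=1) → pile = 1 → Accepted.

Rejected, Rejected, Rejected, Accepted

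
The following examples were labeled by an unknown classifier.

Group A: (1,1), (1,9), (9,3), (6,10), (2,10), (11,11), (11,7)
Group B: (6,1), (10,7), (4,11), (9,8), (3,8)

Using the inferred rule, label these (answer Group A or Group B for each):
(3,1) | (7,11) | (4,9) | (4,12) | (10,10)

Group A, Group A, Group B, Group A, Group A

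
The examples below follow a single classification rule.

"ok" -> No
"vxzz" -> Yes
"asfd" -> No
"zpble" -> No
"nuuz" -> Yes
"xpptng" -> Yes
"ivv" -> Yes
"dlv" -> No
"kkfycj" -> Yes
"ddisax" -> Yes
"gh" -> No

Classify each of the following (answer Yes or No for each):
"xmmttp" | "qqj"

The common property of the 'Yes' items is: has a double letter. No 'No' item has it.
"xmmttp" — 'mm' doubled, hence Yes.
"qqj" — 'qq' doubled, hence Yes.

Yes, Yes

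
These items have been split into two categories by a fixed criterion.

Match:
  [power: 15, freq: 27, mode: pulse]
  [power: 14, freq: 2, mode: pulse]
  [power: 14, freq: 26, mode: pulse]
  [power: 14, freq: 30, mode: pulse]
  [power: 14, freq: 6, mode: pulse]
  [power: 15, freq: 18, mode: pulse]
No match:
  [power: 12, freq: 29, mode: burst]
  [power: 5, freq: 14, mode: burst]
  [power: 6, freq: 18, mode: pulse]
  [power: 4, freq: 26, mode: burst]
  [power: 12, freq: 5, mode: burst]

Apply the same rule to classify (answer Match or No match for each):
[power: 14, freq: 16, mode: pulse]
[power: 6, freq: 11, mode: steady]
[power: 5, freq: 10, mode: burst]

The simplest hypothesis consistent with all the labels is: power ≥ 14.

Match, No match, No match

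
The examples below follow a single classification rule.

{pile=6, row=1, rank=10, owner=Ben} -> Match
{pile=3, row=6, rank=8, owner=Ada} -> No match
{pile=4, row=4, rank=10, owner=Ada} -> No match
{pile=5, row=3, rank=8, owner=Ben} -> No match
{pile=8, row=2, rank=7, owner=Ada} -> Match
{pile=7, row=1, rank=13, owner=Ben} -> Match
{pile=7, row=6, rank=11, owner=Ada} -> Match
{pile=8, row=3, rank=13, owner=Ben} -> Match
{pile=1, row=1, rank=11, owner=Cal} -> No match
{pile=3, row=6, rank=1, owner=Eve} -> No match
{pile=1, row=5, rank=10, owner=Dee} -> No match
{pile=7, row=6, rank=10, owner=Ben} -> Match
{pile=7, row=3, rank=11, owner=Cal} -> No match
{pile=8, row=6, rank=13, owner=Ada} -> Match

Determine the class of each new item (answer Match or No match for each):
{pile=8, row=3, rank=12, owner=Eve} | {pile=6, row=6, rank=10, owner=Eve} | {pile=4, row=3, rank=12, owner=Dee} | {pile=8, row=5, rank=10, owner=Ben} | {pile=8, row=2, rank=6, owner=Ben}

Match, Match, No match, Match, Match

The distinguishing property — owner is not Cal AND pile ≥ 6 — holds for all the 'Match' cases and none of the 'No match' cases.
{pile=8, row=3, rank=12, owner=Eve} → owner is Eve, pile = 8 → Match.
{pile=6, row=6, rank=10, owner=Eve} → owner is Eve, pile = 6 → Match.
{pile=4, row=3, rank=12, owner=Dee} → owner is Dee, pile = 4 → No match.
{pile=8, row=5, rank=10, owner=Ben} → owner is Ben, pile = 8 → Match.
{pile=8, row=2, rank=6, owner=Ben} → owner is Ben, pile = 8 → Match.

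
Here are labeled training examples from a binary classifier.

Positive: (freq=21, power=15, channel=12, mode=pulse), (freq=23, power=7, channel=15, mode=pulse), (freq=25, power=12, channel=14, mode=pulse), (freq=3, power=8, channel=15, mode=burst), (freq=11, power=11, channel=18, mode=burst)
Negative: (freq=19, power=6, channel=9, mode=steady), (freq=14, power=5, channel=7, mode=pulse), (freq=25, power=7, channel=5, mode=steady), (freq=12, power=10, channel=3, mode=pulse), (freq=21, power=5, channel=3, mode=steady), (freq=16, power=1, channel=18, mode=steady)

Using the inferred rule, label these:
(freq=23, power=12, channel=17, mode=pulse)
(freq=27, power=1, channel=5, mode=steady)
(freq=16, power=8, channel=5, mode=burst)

Positive, Negative, Negative

The rule appears to be: channel ≥ 7 AND power ≥ 7.
(freq=23, power=12, channel=17, mode=pulse): channel = 17, power = 12, checks out → Positive. (freq=27, power=1, channel=5, mode=steady): channel = 5, power = 1, does not satisfy this → Negative. (freq=16, power=8, channel=5, mode=burst): channel = 5, power = 8, does not satisfy this → Negative.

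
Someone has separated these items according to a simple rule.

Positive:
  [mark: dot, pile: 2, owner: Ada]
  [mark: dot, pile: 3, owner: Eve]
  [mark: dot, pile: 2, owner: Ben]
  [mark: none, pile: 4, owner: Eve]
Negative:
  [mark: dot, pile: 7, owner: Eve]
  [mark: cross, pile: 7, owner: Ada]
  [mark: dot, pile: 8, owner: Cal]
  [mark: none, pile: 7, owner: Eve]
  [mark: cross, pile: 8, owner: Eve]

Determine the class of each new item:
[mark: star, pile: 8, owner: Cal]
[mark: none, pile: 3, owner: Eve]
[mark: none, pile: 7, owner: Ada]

The rule appears to be: pile ≤ 4.
[mark: star, pile: 8, owner: Cal] → pile = 8 → Negative. [mark: none, pile: 3, owner: Eve] → pile = 3 → Positive. [mark: none, pile: 7, owner: Ada] → pile = 7 → Negative.

Negative, Positive, Negative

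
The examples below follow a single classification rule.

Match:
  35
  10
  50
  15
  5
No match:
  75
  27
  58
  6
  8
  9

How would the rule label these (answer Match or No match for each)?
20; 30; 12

A rule that fits every label: multiple of 5 AND at most 50 — true of each 'Match' example, false of each 'No match' one.
20 → 20 = 5·4, 20 ≤ 50 → Match.
30 → 30 = 5·6, 30 ≤ 50 → Match.
12 → 12 = 5·2 + 2, 12 ≤ 50 → No match.

Match, Match, No match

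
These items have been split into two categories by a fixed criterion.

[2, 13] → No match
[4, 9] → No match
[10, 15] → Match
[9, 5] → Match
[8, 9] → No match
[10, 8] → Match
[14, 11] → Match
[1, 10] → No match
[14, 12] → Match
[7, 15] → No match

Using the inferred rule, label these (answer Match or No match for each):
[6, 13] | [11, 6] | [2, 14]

The pattern is that an item is 'Match' exactly when: first ≥ 9.
[6, 13]: first 6 — does not satisfy this, so No match.
[11, 6]: first 11 — qualifies, so Match.
[2, 14]: first 2 — does not satisfy this, so No match.

No match, Match, No match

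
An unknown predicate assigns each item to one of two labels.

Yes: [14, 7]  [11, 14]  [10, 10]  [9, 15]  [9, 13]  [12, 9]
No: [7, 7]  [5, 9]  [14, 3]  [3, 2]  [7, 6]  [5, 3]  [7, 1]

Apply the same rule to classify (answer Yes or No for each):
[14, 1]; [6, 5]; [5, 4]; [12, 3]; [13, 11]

No, No, No, No, Yes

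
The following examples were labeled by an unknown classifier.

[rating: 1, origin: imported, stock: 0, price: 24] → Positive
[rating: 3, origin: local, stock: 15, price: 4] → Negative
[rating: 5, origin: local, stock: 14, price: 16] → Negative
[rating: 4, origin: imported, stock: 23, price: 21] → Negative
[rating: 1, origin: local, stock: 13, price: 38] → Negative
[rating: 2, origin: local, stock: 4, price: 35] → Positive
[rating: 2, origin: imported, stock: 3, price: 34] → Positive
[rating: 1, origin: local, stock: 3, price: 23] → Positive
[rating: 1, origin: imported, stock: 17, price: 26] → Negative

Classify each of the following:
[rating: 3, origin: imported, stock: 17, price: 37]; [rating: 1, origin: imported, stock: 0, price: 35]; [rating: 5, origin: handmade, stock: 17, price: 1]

The pattern is that an item is 'Positive' exactly when: stock ≤ 4.
[rating: 3, origin: imported, stock: 17, price: 37] — stock = 17, hence Negative.
[rating: 1, origin: imported, stock: 0, price: 35] — stock = 0, hence Positive.
[rating: 5, origin: handmade, stock: 17, price: 1] — stock = 17, hence Negative.

Negative, Positive, Negative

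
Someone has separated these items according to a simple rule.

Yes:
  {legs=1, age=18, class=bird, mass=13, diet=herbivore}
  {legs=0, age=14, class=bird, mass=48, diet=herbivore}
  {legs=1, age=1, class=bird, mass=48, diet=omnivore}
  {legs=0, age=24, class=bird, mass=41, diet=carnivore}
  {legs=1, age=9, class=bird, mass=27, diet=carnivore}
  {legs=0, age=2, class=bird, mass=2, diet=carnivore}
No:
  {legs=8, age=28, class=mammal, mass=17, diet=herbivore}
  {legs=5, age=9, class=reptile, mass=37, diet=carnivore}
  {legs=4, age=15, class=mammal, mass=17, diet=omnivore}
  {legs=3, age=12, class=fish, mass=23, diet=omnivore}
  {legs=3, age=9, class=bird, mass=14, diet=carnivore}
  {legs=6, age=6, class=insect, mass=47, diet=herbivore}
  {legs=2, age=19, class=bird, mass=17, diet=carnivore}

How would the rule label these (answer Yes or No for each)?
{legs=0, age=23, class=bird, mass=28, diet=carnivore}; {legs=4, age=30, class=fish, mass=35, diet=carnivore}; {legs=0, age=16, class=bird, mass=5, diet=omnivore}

Yes, No, Yes

One predicate separates the groups cleanly: legs ≤ 1.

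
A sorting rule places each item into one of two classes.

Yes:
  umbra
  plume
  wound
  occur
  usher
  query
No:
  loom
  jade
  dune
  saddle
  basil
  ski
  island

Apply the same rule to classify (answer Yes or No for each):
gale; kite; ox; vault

The simplest hypothesis consistent with all the labels is: odd length AND contains 'u'.
gale → length 4, no 'u' → No. kite → length 4, no 'u' → No. ox → length 2, no 'u' → No. vault → length 5, has 'u' → Yes.

No, No, No, Yes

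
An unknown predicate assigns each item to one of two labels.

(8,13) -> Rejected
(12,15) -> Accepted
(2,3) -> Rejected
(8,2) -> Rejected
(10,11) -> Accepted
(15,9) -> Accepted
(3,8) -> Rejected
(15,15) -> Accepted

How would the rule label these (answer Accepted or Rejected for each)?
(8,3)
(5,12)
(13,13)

All 'Accepted' examples share one property — first ≥ 9 — and every 'Rejected' example lacks it.
(8,3): first 8 — does not pass, so Rejected.
(5,12): first 5 — does not pass, so Rejected.
(13,13): first 13 — qualifies, so Accepted.

Rejected, Rejected, Accepted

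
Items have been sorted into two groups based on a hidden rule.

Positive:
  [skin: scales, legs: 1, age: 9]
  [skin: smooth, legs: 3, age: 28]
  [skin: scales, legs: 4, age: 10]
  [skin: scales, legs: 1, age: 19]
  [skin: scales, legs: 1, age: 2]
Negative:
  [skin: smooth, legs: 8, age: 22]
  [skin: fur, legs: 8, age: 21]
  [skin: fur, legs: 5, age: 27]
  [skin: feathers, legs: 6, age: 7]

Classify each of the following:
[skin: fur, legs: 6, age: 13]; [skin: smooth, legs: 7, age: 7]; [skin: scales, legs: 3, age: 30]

All 'Positive' examples share one property — legs ≤ 4 — and every 'Negative' example lacks it.
[skin: fur, legs: 6, age: 13] → legs = 6 → Negative. [skin: smooth, legs: 7, age: 7] → legs = 7 → Negative. [skin: scales, legs: 3, age: 30] → legs = 3 → Positive.

Negative, Negative, Positive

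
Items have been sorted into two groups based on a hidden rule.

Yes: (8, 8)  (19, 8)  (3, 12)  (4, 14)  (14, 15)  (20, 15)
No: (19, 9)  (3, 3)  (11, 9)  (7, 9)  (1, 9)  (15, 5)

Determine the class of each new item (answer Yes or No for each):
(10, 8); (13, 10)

Yes, Yes

'Yes' ⟺ product is even.
(10, 8): 10·8 = 80, fits → Yes.
(13, 10): 13·10 = 130, fits → Yes.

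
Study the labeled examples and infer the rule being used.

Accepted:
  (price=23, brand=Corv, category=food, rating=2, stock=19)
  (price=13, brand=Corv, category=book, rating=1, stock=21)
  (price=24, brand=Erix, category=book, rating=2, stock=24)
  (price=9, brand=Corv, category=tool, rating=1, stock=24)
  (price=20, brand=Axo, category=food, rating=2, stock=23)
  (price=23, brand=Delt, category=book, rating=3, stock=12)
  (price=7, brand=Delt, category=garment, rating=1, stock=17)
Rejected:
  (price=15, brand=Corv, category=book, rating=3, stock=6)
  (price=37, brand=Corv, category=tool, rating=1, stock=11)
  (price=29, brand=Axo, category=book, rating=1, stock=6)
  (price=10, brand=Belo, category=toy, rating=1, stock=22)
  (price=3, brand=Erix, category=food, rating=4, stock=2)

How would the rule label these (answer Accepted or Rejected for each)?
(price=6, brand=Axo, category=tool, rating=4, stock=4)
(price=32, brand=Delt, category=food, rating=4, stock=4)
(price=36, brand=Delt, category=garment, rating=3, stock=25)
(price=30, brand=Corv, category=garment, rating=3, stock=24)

Rejected, Rejected, Accepted, Accepted

'Accepted' ⟺ stock ≥ 12 AND price ≠ 10.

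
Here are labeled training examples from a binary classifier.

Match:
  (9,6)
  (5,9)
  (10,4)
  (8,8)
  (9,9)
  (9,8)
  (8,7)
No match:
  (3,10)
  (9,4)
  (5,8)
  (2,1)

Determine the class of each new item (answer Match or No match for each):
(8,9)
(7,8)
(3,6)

Match, Match, No match

A rule that fits every label: sum ≥ 14 — true of each 'Match' example, false of each 'No match' one.
(8,9) → 8+9 = 17 → Match.
(7,8) → 7+8 = 15 → Match.
(3,6) → 3+6 = 9 → No match.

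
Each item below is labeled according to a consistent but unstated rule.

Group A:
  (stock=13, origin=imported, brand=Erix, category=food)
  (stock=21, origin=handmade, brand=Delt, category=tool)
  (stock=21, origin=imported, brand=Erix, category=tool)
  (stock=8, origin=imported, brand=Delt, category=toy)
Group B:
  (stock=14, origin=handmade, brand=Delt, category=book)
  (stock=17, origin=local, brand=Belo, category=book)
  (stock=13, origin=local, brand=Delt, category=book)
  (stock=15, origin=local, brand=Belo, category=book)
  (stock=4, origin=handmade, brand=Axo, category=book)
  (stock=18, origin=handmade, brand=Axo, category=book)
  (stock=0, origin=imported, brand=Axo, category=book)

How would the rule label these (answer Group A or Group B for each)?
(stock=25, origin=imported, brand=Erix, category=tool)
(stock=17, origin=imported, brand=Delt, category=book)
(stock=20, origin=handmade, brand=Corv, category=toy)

Group A, Group B, Group A

The rule appears to be: category is not book.
(stock=25, origin=imported, brand=Erix, category=tool) — category is tool, hence Group A.
(stock=17, origin=imported, brand=Delt, category=book) — category is book, hence Group B.
(stock=20, origin=handmade, brand=Corv, category=toy) — category is toy, hence Group A.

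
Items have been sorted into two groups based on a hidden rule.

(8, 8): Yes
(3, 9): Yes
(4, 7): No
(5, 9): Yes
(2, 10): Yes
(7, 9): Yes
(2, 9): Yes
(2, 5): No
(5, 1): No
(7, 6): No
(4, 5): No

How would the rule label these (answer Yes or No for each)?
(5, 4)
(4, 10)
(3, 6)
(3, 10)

No, Yes, No, Yes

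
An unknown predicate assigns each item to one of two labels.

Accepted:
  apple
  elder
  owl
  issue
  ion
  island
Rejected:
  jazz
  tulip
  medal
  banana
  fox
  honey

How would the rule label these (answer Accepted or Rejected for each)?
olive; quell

Accepted, Rejected

The classifier is using: starts with a vowel.
olive: starts with 'o', qualifies → Accepted. quell: starts with 'q', doesn't match → Rejected.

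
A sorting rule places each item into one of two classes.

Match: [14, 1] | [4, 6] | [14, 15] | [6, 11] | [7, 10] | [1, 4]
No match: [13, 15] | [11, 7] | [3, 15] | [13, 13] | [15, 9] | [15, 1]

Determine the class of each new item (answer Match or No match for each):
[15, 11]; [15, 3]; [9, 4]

'Match' ⟺ product is even.
[15, 11] → 15·11 = 165 → No match.
[15, 3] → 15·3 = 45 → No match.
[9, 4] → 9·4 = 36 → Match.

No match, No match, Match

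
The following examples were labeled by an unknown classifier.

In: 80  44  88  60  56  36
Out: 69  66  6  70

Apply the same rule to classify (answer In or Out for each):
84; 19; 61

The rule appears to be: multiple of 4.
In: 84, since 84 = 4·21. Out: 19, since 19 = 4·4 + 3. Out: 61, since 61 = 4·15 + 1.

In, Out, Out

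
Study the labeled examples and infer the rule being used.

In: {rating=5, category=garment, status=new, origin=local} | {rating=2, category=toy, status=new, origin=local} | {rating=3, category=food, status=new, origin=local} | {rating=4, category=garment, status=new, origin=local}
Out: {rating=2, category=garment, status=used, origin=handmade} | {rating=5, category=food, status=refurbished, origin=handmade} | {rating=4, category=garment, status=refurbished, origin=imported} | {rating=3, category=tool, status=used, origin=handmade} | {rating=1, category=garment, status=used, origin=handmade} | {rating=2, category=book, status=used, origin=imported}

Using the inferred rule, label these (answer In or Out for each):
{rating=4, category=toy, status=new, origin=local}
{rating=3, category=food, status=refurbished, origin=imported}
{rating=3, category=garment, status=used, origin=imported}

The distinguishing property — status is new — holds for all the 'In' cases and none of the 'Out' cases.

In, Out, Out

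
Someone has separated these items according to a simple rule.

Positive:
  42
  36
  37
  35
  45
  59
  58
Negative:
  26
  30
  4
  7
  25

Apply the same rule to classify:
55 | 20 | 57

The distinguishing property — at least 35 — holds for all the 'Positive' cases and none of the 'Negative' cases.
55: 55 ≥ 35, checks out → Positive. 20: 20 < 35, doesn't qualify → Negative. 57: 57 ≥ 35, checks out → Positive.

Positive, Negative, Positive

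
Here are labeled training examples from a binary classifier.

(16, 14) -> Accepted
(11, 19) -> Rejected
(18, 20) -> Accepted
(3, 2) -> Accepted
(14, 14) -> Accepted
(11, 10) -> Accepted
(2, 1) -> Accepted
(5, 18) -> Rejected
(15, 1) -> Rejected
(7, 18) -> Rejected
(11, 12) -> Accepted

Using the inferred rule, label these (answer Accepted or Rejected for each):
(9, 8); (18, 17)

Accepted, Accepted

The classifier is using: |first − second| ≤ 2.
(9, 8) → |9−8| = 1 → Accepted. (18, 17) → |18−17| = 1 → Accepted.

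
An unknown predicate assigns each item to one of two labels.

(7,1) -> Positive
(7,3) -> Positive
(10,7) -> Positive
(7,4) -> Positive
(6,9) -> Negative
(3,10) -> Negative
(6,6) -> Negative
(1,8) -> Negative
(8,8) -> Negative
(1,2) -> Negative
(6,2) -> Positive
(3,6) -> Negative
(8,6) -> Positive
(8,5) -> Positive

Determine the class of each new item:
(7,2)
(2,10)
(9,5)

Positive, Negative, Positive

The pattern is that an item is 'Positive' exactly when: first > second.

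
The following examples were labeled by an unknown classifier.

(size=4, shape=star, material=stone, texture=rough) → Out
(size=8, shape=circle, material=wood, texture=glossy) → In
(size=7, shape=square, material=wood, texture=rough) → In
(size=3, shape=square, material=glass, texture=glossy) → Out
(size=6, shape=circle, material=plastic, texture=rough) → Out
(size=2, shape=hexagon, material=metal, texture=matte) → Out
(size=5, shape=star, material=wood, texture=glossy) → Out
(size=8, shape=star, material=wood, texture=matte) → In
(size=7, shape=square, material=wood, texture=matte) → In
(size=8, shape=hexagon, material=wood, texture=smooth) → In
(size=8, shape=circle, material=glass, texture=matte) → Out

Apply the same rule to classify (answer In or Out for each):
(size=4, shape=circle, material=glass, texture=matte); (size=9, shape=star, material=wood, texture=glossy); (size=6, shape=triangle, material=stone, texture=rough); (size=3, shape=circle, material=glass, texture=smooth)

Out, In, Out, Out

The pattern is that an item is 'In' exactly when: material is wood AND size ≥ 6.
Out: (size=4, shape=circle, material=glass, texture=matte), since material is glass, size = 4.
In: (size=9, shape=star, material=wood, texture=glossy), since material is wood, size = 9.
Out: (size=6, shape=triangle, material=stone, texture=rough), since material is stone, size = 6.
Out: (size=3, shape=circle, material=glass, texture=smooth), since material is glass, size = 3.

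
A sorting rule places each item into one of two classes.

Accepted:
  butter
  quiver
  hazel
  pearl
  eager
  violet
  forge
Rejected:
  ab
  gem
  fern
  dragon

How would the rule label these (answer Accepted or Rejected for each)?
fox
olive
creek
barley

Rejected, Accepted, Accepted, Accepted

'Accepted' ⟺ length ≥ 5 AND contains 'e'.
fox → length 3, no 'e' → Rejected.
olive → length 5, has 'e' → Accepted.
creek → length 5, has 'e' → Accepted.
barley → length 6, has 'e' → Accepted.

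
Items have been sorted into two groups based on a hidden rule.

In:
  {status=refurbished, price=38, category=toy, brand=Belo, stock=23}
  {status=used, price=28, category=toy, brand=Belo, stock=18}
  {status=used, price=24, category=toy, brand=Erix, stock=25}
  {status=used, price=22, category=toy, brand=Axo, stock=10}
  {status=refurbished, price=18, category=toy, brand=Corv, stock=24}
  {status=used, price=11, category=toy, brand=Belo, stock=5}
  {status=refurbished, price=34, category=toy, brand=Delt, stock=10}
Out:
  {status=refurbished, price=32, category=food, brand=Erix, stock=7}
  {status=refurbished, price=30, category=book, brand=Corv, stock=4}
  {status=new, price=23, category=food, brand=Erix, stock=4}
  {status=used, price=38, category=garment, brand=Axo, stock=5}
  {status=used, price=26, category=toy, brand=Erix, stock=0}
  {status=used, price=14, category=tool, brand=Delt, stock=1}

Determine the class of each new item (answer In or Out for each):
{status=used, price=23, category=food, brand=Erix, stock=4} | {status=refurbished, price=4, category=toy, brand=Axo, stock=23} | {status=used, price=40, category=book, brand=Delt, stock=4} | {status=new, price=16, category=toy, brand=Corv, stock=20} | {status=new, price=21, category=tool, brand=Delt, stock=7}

Out, In, Out, In, Out

All 'In' examples share one property — category is toy AND stock ≥ 1 — and every 'Out' example lacks it.
{status=used, price=23, category=food, brand=Erix, stock=4}: Out (category is food, stock = 4). {status=refurbished, price=4, category=toy, brand=Axo, stock=23}: In (category is toy, stock = 23). {status=used, price=40, category=book, brand=Delt, stock=4}: Out (category is book, stock = 4). {status=new, price=16, category=toy, brand=Corv, stock=20}: In (category is toy, stock = 20). {status=new, price=21, category=tool, brand=Delt, stock=7}: Out (category is tool, stock = 7).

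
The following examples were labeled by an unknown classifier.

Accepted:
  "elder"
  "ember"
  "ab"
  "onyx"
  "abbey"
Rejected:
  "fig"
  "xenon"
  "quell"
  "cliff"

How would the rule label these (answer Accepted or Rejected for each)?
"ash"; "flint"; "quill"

Accepted, Rejected, Rejected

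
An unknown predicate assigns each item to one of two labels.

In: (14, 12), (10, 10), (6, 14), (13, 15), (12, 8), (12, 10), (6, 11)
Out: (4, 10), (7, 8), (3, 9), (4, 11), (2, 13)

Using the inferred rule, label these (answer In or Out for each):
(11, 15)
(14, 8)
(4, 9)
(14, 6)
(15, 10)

All 'In' examples share one property — sum ≥ 17 — and every 'Out' example lacks it.
(11, 15): 11+15 = 26, checks out → In.
(14, 8): 14+8 = 22, checks out → In.
(4, 9): 4+9 = 13, fails the rule → Out.
(14, 6): 14+6 = 20, checks out → In.
(15, 10): 15+10 = 25, checks out → In.

In, In, Out, In, In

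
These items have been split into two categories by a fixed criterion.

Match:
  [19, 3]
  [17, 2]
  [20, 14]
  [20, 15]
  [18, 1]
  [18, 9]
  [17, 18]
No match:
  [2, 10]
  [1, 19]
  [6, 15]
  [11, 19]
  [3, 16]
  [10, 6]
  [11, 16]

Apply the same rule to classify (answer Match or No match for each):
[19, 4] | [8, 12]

Match, No match

The pattern is that an item is 'Match' exactly when: first ≥ 14.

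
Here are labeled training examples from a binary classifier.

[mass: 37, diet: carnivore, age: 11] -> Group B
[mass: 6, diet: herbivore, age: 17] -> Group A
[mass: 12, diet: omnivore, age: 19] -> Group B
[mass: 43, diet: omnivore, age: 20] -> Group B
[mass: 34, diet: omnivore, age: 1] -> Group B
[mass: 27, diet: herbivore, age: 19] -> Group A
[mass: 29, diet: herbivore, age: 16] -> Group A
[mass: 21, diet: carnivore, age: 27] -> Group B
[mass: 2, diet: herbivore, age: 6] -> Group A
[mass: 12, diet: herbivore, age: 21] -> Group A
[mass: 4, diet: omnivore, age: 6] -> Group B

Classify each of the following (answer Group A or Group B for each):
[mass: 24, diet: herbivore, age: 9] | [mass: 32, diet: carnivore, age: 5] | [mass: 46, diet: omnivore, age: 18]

Group A, Group B, Group B

The classifier is using: diet is herbivore.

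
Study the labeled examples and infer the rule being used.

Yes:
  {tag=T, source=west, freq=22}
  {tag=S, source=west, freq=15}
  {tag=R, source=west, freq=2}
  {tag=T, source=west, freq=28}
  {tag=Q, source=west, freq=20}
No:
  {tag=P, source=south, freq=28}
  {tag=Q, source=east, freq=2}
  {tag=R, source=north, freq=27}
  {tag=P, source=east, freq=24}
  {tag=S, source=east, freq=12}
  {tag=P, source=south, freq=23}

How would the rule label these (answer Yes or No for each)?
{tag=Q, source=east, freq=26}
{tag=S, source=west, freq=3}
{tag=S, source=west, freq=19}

No, Yes, Yes

The pattern is that an item is 'Yes' exactly when: source is west.
No: {tag=Q, source=east, freq=26}, since source is east. Yes: {tag=S, source=west, freq=3}, since source is west. Yes: {tag=S, source=west, freq=19}, since source is west.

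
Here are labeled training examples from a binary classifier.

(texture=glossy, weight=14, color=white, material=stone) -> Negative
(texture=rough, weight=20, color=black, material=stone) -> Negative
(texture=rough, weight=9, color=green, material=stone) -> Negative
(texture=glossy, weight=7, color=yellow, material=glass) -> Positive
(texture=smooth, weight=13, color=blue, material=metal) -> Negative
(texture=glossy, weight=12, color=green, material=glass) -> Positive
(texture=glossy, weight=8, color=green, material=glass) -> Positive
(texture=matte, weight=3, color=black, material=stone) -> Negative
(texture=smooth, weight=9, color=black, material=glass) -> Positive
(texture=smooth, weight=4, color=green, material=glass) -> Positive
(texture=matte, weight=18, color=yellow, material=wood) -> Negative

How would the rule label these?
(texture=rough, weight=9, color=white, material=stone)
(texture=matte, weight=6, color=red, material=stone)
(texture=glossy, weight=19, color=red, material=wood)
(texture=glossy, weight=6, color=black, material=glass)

The simplest hypothesis consistent with all the labels is: material is glass.
(texture=rough, weight=9, color=white, material=stone) — material is stone, hence Negative. (texture=matte, weight=6, color=red, material=stone) — material is stone, hence Negative. (texture=glossy, weight=19, color=red, material=wood) — material is wood, hence Negative. (texture=glossy, weight=6, color=black, material=glass) — material is glass, hence Positive.

Negative, Negative, Negative, Positive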